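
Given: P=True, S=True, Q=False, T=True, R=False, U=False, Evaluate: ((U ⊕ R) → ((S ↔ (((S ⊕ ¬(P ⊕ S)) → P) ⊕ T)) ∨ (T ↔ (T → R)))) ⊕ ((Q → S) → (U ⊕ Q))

U ⊕ R = False ⊕ False = False
P ⊕ S = True ⊕ True = False
¬(P ⊕ S) = ¬False = True
S ⊕ ¬(P ⊕ S) = True ⊕ True = False
(S ⊕ ¬(P ⊕ S)) → P = False → True = True
((S ⊕ ¬(P ⊕ S)) → P) ⊕ T = True ⊕ True = False
S ↔ (((S ⊕ ¬(P ⊕ S)) → P) ⊕ T) = True ↔ False = False
T → R = True → False = False
T ↔ (T → R) = True ↔ False = False
(S ↔ (((S ⊕ ¬(P ⊕ S)) → P) ⊕ T)) ∨ (T ↔ (T → R)) = False ∨ False = False
(U ⊕ R) → ((S ↔ (((S ⊕ ¬(P ⊕ S)) → P) ⊕ T)) ∨ (T ↔ (T → R))) = False → False = True
Q → S = False → True = True
U ⊕ Q = False ⊕ False = False
(Q → S) → (U ⊕ Q) = True → False = False
((U ⊕ R) → ((S ↔ (((S ⊕ ¬(P ⊕ S)) → P) ⊕ T)) ∨ (T ↔ (T → R)))) ⊕ ((Q → S) → (U ⊕ Q)) = True ⊕ False = True

True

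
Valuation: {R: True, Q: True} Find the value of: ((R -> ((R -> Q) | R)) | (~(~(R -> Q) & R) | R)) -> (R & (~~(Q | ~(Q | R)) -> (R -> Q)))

R -> Q = True -> True = True
(R -> Q) | R = True | True = True
R -> ((R -> Q) | R) = True -> True = True
R -> Q = True -> True = True
~(R -> Q) = ~True = False
~(R -> Q) & R = False & True = False
~(~(R -> Q) & R) = ~False = True
~(~(R -> Q) & R) | R = True | True = True
(R -> ((R -> Q) | R)) | (~(~(R -> Q) & R) | R) = True | True = True
Q | R = True | True = True
~(Q | R) = ~True = False
Q | ~(Q | R) = True | False = True
~(Q | ~(Q | R)) = ~True = False
~~(Q | ~(Q | R)) = ~False = True
R -> Q = True -> True = True
~~(Q | ~(Q | R)) -> (R -> Q) = True -> True = True
R & (~~(Q | ~(Q | R)) -> (R -> Q)) = True & True = True
((R -> ((R -> Q) | R)) | (~(~(R -> Q) & R) | R)) -> (R & (~~(Q | ~(Q | R)) -> (R -> Q))) = True -> True = True

True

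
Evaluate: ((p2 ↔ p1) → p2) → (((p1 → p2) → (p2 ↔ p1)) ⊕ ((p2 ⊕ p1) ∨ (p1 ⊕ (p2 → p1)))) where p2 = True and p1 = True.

True

Substituting p2=True, p1=True:
p2 ↔ p1 = True ↔ True = True
(p2 ↔ p1) → p2 = True → True = True
p1 → p2 = True → True = True
p2 ↔ p1 = True ↔ True = True
(p1 → p2) → (p2 ↔ p1) = True → True = True
p2 ⊕ p1 = True ⊕ True = False
p2 → p1 = True → True = True
p1 ⊕ (p2 → p1) = True ⊕ True = False
(p2 ⊕ p1) ∨ (p1 ⊕ (p2 → p1)) = False ∨ False = False
((p1 → p2) → (p2 ↔ p1)) ⊕ ((p2 ⊕ p1) ∨ (p1 ⊕ (p2 → p1))) = True ⊕ False = True
((p2 ↔ p1) → p2) → (((p1 → p2) → (p2 ↔ p1)) ⊕ ((p2 ⊕ p1) ∨ (p1 ⊕ (p2 → p1)))) = True → True = True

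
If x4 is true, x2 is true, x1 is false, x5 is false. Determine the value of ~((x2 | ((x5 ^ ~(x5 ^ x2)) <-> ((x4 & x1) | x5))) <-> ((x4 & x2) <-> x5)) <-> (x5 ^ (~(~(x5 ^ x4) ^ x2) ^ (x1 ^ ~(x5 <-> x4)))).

x5 ^ x2 = F ^ T = T
~(x5 ^ x2) = ~T = F
x5 ^ ~(x5 ^ x2) = F ^ F = F
x4 & x1 = T & F = F
(x4 & x1) | x5 = F | F = F
(x5 ^ ~(x5 ^ x2)) <-> ((x4 & x1) | x5) = F <-> F = T
x2 | ((x5 ^ ~(x5 ^ x2)) <-> ((x4 & x1) | x5)) = T | T = T
x4 & x2 = T & T = T
(x4 & x2) <-> x5 = T <-> F = F
(x2 | ((x5 ^ ~(x5 ^ x2)) <-> ((x4 & x1) | x5))) <-> ((x4 & x2) <-> x5) = T <-> F = F
~((x2 | ((x5 ^ ~(x5 ^ x2)) <-> ((x4 & x1) | x5))) <-> ((x4 & x2) <-> x5)) = ~F = T
x5 ^ x4 = F ^ T = T
~(x5 ^ x4) = ~T = F
~(x5 ^ x4) ^ x2 = F ^ T = T
~(~(x5 ^ x4) ^ x2) = ~T = F
x5 <-> x4 = F <-> T = F
~(x5 <-> x4) = ~F = T
x1 ^ ~(x5 <-> x4) = F ^ T = T
~(~(x5 ^ x4) ^ x2) ^ (x1 ^ ~(x5 <-> x4)) = F ^ T = T
x5 ^ (~(~(x5 ^ x4) ^ x2) ^ (x1 ^ ~(x5 <-> x4))) = F ^ T = T
~((x2 | ((x5 ^ ~(x5 ^ x2)) <-> ((x4 & x1) | x5))) <-> ((x4 & x2) <-> x5)) <-> (x5 ^ (~(~(x5 ^ x4) ^ x2) ^ (x1 ^ ~(x5 <-> x4)))) = T <-> T = T

T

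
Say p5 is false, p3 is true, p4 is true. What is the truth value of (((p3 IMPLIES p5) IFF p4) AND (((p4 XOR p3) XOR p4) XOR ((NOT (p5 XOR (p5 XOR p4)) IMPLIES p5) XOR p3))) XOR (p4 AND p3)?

p3 IMPLIES p5 = True IMPLIES False = False
(p3 IMPLIES p5) IFF p4 = False IFF True = False
p4 XOR p3 = True XOR True = False
(p4 XOR p3) XOR p4 = False XOR True = True
p5 XOR p4 = False XOR True = True
p5 XOR (p5 XOR p4) = False XOR True = True
NOT (p5 XOR (p5 XOR p4)) = NOT True = False
NOT (p5 XOR (p5 XOR p4)) IMPLIES p5 = False IMPLIES False = True
(NOT (p5 XOR (p5 XOR p4)) IMPLIES p5) XOR p3 = True XOR True = False
((p4 XOR p3) XOR p4) XOR ((NOT (p5 XOR (p5 XOR p4)) IMPLIES p5) XOR p3) = True XOR False = True
((p3 IMPLIES p5) IFF p4) AND (((p4 XOR p3) XOR p4) XOR ((NOT (p5 XOR (p5 XOR p4)) IMPLIES p5) XOR p3)) = False AND True = False
p4 AND p3 = True AND True = True
(((p3 IMPLIES p5) IFF p4) AND (((p4 XOR p3) XOR p4) XOR ((NOT (p5 XOR (p5 XOR p4)) IMPLIES p5) XOR p3))) XOR (p4 AND p3) = False XOR True = True

True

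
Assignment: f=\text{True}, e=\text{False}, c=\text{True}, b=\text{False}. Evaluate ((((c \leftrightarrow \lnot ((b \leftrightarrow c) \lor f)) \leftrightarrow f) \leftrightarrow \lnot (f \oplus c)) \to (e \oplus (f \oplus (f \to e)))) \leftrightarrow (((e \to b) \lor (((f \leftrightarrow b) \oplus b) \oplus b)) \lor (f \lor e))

b \leftrightarrow c = \text{False} \leftrightarrow \text{True} = \text{False}
(b \leftrightarrow c) \lor f = \text{False} \lor \text{True} = \text{True}
\lnot ((b \leftrightarrow c) \lor f) = \lnot \text{True} = \text{False}
c \leftrightarrow \lnot ((b \leftrightarrow c) \lor f) = \text{True} \leftrightarrow \text{False} = \text{False}
(c \leftrightarrow \lnot ((b \leftrightarrow c) \lor f)) \leftrightarrow f = \text{False} \leftrightarrow \text{True} = \text{False}
f \oplus c = \text{True} \oplus \text{True} = \text{False}
\lnot (f \oplus c) = \lnot \text{False} = \text{True}
((c \leftrightarrow \lnot ((b \leftrightarrow c) \lor f)) \leftrightarrow f) \leftrightarrow \lnot (f \oplus c) = \text{False} \leftrightarrow \text{True} = \text{False}
f \to e = \text{True} \to \text{False} = \text{False}
f \oplus (f \to e) = \text{True} \oplus \text{False} = \text{True}
e \oplus (f \oplus (f \to e)) = \text{False} \oplus \text{True} = \text{True}
(((c \leftrightarrow \lnot ((b \leftrightarrow c) \lor f)) \leftrightarrow f) \leftrightarrow \lnot (f \oplus c)) \to (e \oplus (f \oplus (f \to e))) = \text{False} \to \text{True} = \text{True}
e \to b = \text{False} \to \text{False} = \text{True}
f \leftrightarrow b = \text{True} \leftrightarrow \text{False} = \text{False}
(f \leftrightarrow b) \oplus b = \text{False} \oplus \text{False} = \text{False}
((f \leftrightarrow b) \oplus b) \oplus b = \text{False} \oplus \text{False} = \text{False}
(e \to b) \lor (((f \leftrightarrow b) \oplus b) \oplus b) = \text{True} \lor \text{False} = \text{True}
f \lor e = \text{True} \lor \text{False} = \text{True}
((e \to b) \lor (((f \leftrightarrow b) \oplus b) \oplus b)) \lor (f \lor e) = \text{True} \lor \text{True} = \text{True}
((((c \leftrightarrow \lnot ((b \leftrightarrow c) \lor f)) \leftrightarrow f) \leftrightarrow \lnot (f \oplus c)) \to (e \oplus (f \oplus (f \to e)))) \leftrightarrow (((e \to b) \lor (((f \leftrightarrow b) \oplus b) \oplus b)) \lor (f \lor e)) = \text{True} \leftrightarrow \text{True} = \text{True}

\text{True}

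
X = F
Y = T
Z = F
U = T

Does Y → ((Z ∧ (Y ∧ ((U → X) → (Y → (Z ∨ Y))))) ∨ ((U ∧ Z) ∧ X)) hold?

Substituting X=F, Y=T, Z=F, U=T:
U → X = T → F = F
Z ∨ Y = F ∨ T = T
Y → (Z ∨ Y) = T → T = T
(U → X) → (Y → (Z ∨ Y)) = F → T = T
Y ∧ ((U → X) → (Y → (Z ∨ Y))) = T ∧ T = T
Z ∧ (Y ∧ ((U → X) → (Y → (Z ∨ Y)))) = F ∧ T = F
U ∧ Z = T ∧ F = F
(U ∧ Z) ∧ X = F ∧ F = F
(Z ∧ (Y ∧ ((U → X) → (Y → (Z ∨ Y))))) ∨ ((U ∧ Z) ∧ X) = F ∨ F = F
Y → ((Z ∧ (Y ∧ ((U → X) → (Y → (Z ∨ Y))))) ∨ ((U ∧ Z) ∧ X)) = T → F = F

F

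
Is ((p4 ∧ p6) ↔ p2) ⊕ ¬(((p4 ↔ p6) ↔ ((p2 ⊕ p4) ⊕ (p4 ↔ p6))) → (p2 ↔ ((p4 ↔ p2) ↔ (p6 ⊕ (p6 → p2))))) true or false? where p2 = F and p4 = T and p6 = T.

F

p4 ∧ p6 = T ∧ T = T
(p4 ∧ p6) ↔ p2 = T ↔ F = F
p4 ↔ p6 = T ↔ T = T
p2 ⊕ p4 = F ⊕ T = T
p4 ↔ p6 = T ↔ T = T
(p2 ⊕ p4) ⊕ (p4 ↔ p6) = T ⊕ T = F
(p4 ↔ p6) ↔ ((p2 ⊕ p4) ⊕ (p4 ↔ p6)) = T ↔ F = F
p4 ↔ p2 = T ↔ F = F
p6 → p2 = T → F = F
p6 ⊕ (p6 → p2) = T ⊕ F = T
(p4 ↔ p2) ↔ (p6 ⊕ (p6 → p2)) = F ↔ T = F
p2 ↔ ((p4 ↔ p2) ↔ (p6 ⊕ (p6 → p2))) = F ↔ F = T
((p4 ↔ p6) ↔ ((p2 ⊕ p4) ⊕ (p4 ↔ p6))) → (p2 ↔ ((p4 ↔ p2) ↔ (p6 ⊕ (p6 → p2)))) = F → T = T
¬(((p4 ↔ p6) ↔ ((p2 ⊕ p4) ⊕ (p4 ↔ p6))) → (p2 ↔ ((p4 ↔ p2) ↔ (p6 ⊕ (p6 → p2))))) = ¬T = F
((p4 ∧ p6) ↔ p2) ⊕ ¬(((p4 ↔ p6) ↔ ((p2 ⊕ p4) ⊕ (p4 ↔ p6))) → (p2 ↔ ((p4 ↔ p2) ↔ (p6 ⊕ (p6 → p2))))) = F ⊕ F = F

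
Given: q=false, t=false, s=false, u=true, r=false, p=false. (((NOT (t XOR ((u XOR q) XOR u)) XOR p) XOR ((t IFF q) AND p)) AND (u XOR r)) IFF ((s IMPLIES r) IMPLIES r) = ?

false

u XOR q = true XOR false = true
(u XOR q) XOR u = true XOR true = false
t XOR ((u XOR q) XOR u) = false XOR false = false
NOT (t XOR ((u XOR q) XOR u)) = NOT false = true
NOT (t XOR ((u XOR q) XOR u)) XOR p = true XOR false = true
t IFF q = false IFF false = true
(t IFF q) AND p = true AND false = false
(NOT (t XOR ((u XOR q) XOR u)) XOR p) XOR ((t IFF q) AND p) = true XOR false = true
u XOR r = true XOR false = true
((NOT (t XOR ((u XOR q) XOR u)) XOR p) XOR ((t IFF q) AND p)) AND (u XOR r) = true AND true = true
s IMPLIES r = false IMPLIES false = true
(s IMPLIES r) IMPLIES r = true IMPLIES false = false
(((NOT (t XOR ((u XOR q) XOR u)) XOR p) XOR ((t IFF q) AND p)) AND (u XOR r)) IFF ((s IMPLIES r) IMPLIES r) = true IFF false = false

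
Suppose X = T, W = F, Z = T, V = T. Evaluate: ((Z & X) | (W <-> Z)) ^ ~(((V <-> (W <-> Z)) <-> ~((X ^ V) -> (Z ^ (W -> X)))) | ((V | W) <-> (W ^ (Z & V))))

Z & X = T & T = T
W <-> Z = F <-> T = F
(Z & X) | (W <-> Z) = T | F = T
W <-> Z = F <-> T = F
V <-> (W <-> Z) = T <-> F = F
X ^ V = T ^ T = F
W -> X = F -> T = T
Z ^ (W -> X) = T ^ T = F
(X ^ V) -> (Z ^ (W -> X)) = F -> F = T
~((X ^ V) -> (Z ^ (W -> X))) = ~T = F
(V <-> (W <-> Z)) <-> ~((X ^ V) -> (Z ^ (W -> X))) = F <-> F = T
V | W = T | F = T
Z & V = T & T = T
W ^ (Z & V) = F ^ T = T
(V | W) <-> (W ^ (Z & V)) = T <-> T = T
((V <-> (W <-> Z)) <-> ~((X ^ V) -> (Z ^ (W -> X)))) | ((V | W) <-> (W ^ (Z & V))) = T | T = T
~(((V <-> (W <-> Z)) <-> ~((X ^ V) -> (Z ^ (W -> X)))) | ((V | W) <-> (W ^ (Z & V)))) = ~T = F
((Z & X) | (W <-> Z)) ^ ~(((V <-> (W <-> Z)) <-> ~((X ^ V) -> (Z ^ (W -> X)))) | ((V | W) <-> (W ^ (Z & V)))) = T ^ F = T

T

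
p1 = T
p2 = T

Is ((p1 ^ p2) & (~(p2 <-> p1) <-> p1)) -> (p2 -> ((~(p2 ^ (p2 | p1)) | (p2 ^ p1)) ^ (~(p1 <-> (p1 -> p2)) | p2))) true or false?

p1 ^ p2 = T ^ T = F
p2 <-> p1 = T <-> T = T
~(p2 <-> p1) = ~T = F
~(p2 <-> p1) <-> p1 = F <-> T = F
(p1 ^ p2) & (~(p2 <-> p1) <-> p1) = F & F = F
p2 | p1 = T | T = T
p2 ^ (p2 | p1) = T ^ T = F
~(p2 ^ (p2 | p1)) = ~F = T
p2 ^ p1 = T ^ T = F
~(p2 ^ (p2 | p1)) | (p2 ^ p1) = T | F = T
p1 -> p2 = T -> T = T
p1 <-> (p1 -> p2) = T <-> T = T
~(p1 <-> (p1 -> p2)) = ~T = F
~(p1 <-> (p1 -> p2)) | p2 = F | T = T
(~(p2 ^ (p2 | p1)) | (p2 ^ p1)) ^ (~(p1 <-> (p1 -> p2)) | p2) = T ^ T = F
p2 -> ((~(p2 ^ (p2 | p1)) | (p2 ^ p1)) ^ (~(p1 <-> (p1 -> p2)) | p2)) = T -> F = F
((p1 ^ p2) & (~(p2 <-> p1) <-> p1)) -> (p2 -> ((~(p2 ^ (p2 | p1)) | (p2 ^ p1)) ^ (~(p1 <-> (p1 -> p2)) | p2))) = F -> F = T

T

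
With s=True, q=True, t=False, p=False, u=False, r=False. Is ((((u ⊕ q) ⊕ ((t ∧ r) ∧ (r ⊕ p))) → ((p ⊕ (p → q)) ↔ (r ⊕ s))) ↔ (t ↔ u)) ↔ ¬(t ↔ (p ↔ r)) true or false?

Substituting s=True, q=True, t=False, p=False, u=False, r=False:
u ⊕ q = False ⊕ True = True
t ∧ r = False ∧ False = False
r ⊕ p = False ⊕ False = False
(t ∧ r) ∧ (r ⊕ p) = False ∧ False = False
(u ⊕ q) ⊕ ((t ∧ r) ∧ (r ⊕ p)) = True ⊕ False = True
p → q = False → True = True
p ⊕ (p → q) = False ⊕ True = True
r ⊕ s = False ⊕ True = True
(p ⊕ (p → q)) ↔ (r ⊕ s) = True ↔ True = True
((u ⊕ q) ⊕ ((t ∧ r) ∧ (r ⊕ p))) → ((p ⊕ (p → q)) ↔ (r ⊕ s)) = True → True = True
t ↔ u = False ↔ False = True
(((u ⊕ q) ⊕ ((t ∧ r) ∧ (r ⊕ p))) → ((p ⊕ (p → q)) ↔ (r ⊕ s))) ↔ (t ↔ u) = True ↔ True = True
p ↔ r = False ↔ False = True
t ↔ (p ↔ r) = False ↔ True = False
¬(t ↔ (p ↔ r)) = ¬False = True
((((u ⊕ q) ⊕ ((t ∧ r) ∧ (r ⊕ p))) → ((p ⊕ (p → q)) ↔ (r ⊕ s))) ↔ (t ↔ u)) ↔ ¬(t ↔ (p ↔ r)) = True ↔ True = True

True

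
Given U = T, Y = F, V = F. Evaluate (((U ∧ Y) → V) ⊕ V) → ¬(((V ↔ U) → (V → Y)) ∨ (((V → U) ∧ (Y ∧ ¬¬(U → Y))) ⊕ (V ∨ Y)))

F

U ∧ Y = T ∧ F = F
(U ∧ Y) → V = F → F = T
((U ∧ Y) → V) ⊕ V = T ⊕ F = T
V ↔ U = F ↔ T = F
V → Y = F → F = T
(V ↔ U) → (V → Y) = F → T = T
V → U = F → T = T
U → Y = T → F = F
¬(U → Y) = ¬F = T
¬¬(U → Y) = ¬T = F
Y ∧ ¬¬(U → Y) = F ∧ F = F
(V → U) ∧ (Y ∧ ¬¬(U → Y)) = T ∧ F = F
V ∨ Y = F ∨ F = F
((V → U) ∧ (Y ∧ ¬¬(U → Y))) ⊕ (V ∨ Y) = F ⊕ F = F
((V ↔ U) → (V → Y)) ∨ (((V → U) ∧ (Y ∧ ¬¬(U → Y))) ⊕ (V ∨ Y)) = T ∨ F = T
¬(((V ↔ U) → (V → Y)) ∨ (((V → U) ∧ (Y ∧ ¬¬(U → Y))) ⊕ (V ∨ Y))) = ¬T = F
(((U ∧ Y) → V) ⊕ V) → ¬(((V ↔ U) → (V → Y)) ∨ (((V → U) ∧ (Y ∧ ¬¬(U → Y))) ⊕ (V ∨ Y))) = T → F = F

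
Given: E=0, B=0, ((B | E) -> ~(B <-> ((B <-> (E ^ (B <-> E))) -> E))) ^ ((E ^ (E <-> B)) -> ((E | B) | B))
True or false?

B | E = 0 | 0 = 0
B <-> E = 0 <-> 0 = 1
E ^ (B <-> E) = 0 ^ 1 = 1
B <-> (E ^ (B <-> E)) = 0 <-> 1 = 0
(B <-> (E ^ (B <-> E))) -> E = 0 -> 0 = 1
B <-> ((B <-> (E ^ (B <-> E))) -> E) = 0 <-> 1 = 0
~(B <-> ((B <-> (E ^ (B <-> E))) -> E)) = ~0 = 1
(B | E) -> ~(B <-> ((B <-> (E ^ (B <-> E))) -> E)) = 0 -> 1 = 1
E <-> B = 0 <-> 0 = 1
E ^ (E <-> B) = 0 ^ 1 = 1
E | B = 0 | 0 = 0
(E | B) | B = 0 | 0 = 0
(E ^ (E <-> B)) -> ((E | B) | B) = 1 -> 0 = 0
((B | E) -> ~(B <-> ((B <-> (E ^ (B <-> E))) -> E))) ^ ((E ^ (E <-> B)) -> ((E | B) | B)) = 1 ^ 0 = 1

1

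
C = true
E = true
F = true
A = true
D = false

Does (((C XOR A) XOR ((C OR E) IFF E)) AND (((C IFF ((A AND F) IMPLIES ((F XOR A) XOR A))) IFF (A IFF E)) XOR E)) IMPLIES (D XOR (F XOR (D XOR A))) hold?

Substituting C=true, E=true, F=true, A=true, D=false:
C XOR A = true XOR true = false
C OR E = true OR true = true
(C OR E) IFF E = true IFF true = true
(C XOR A) XOR ((C OR E) IFF E) = false XOR true = true
A AND F = true AND true = true
F XOR A = true XOR true = false
(F XOR A) XOR A = false XOR true = true
(A AND F) IMPLIES ((F XOR A) XOR A) = true IMPLIES true = true
C IFF ((A AND F) IMPLIES ((F XOR A) XOR A)) = true IFF true = true
A IFF E = true IFF true = true
(C IFF ((A AND F) IMPLIES ((F XOR A) XOR A))) IFF (A IFF E) = true IFF true = true
((C IFF ((A AND F) IMPLIES ((F XOR A) XOR A))) IFF (A IFF E)) XOR E = true XOR true = false
((C XOR A) XOR ((C OR E) IFF E)) AND (((C IFF ((A AND F) IMPLIES ((F XOR A) XOR A))) IFF (A IFF E)) XOR E) = true AND false = false
D XOR A = false XOR true = true
F XOR (D XOR A) = true XOR true = false
D XOR (F XOR (D XOR A)) = false XOR false = false
(((C XOR A) XOR ((C OR E) IFF E)) AND (((C IFF ((A AND F) IMPLIES ((F XOR A) XOR A))) IFF (A IFF E)) XOR E)) IMPLIES (D XOR (F XOR (D XOR A))) = false IMPLIES false = true

true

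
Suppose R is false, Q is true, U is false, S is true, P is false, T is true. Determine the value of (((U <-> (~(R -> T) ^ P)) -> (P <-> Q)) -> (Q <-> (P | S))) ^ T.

0

R -> T = 0 -> 1 = 1
~(R -> T) = ~1 = 0
~(R -> T) ^ P = 0 ^ 0 = 0
U <-> (~(R -> T) ^ P) = 0 <-> 0 = 1
P <-> Q = 0 <-> 1 = 0
(U <-> (~(R -> T) ^ P)) -> (P <-> Q) = 1 -> 0 = 0
P | S = 0 | 1 = 1
Q <-> (P | S) = 1 <-> 1 = 1
((U <-> (~(R -> T) ^ P)) -> (P <-> Q)) -> (Q <-> (P | S)) = 0 -> 1 = 1
(((U <-> (~(R -> T) ^ P)) -> (P <-> Q)) -> (Q <-> (P | S))) ^ T = 1 ^ 1 = 0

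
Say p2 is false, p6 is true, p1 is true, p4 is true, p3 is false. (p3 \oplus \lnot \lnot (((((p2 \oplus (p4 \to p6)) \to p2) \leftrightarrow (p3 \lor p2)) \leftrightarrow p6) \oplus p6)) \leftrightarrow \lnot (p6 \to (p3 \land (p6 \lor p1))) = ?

F

p4 \to p6 = T \to T = T
p2 \oplus (p4 \to p6) = F \oplus T = T
(p2 \oplus (p4 \to p6)) \to p2 = T \to F = F
p3 \lor p2 = F \lor F = F
((p2 \oplus (p4 \to p6)) \to p2) \leftrightarrow (p3 \lor p2) = F \leftrightarrow F = T
(((p2 \oplus (p4 \to p6)) \to p2) \leftrightarrow (p3 \lor p2)) \leftrightarrow p6 = T \leftrightarrow T = T
((((p2 \oplus (p4 \to p6)) \to p2) \leftrightarrow (p3 \lor p2)) \leftrightarrow p6) \oplus p6 = T \oplus T = F
\lnot (((((p2 \oplus (p4 \to p6)) \to p2) \leftrightarrow (p3 \lor p2)) \leftrightarrow p6) \oplus p6) = \lnot F = T
\lnot \lnot (((((p2 \oplus (p4 \to p6)) \to p2) \leftrightarrow (p3 \lor p2)) \leftrightarrow p6) \oplus p6) = \lnot T = F
p3 \oplus \lnot \lnot (((((p2 \oplus (p4 \to p6)) \to p2) \leftrightarrow (p3 \lor p2)) \leftrightarrow p6) \oplus p6) = F \oplus F = F
p6 \lor p1 = T \lor T = T
p3 \land (p6 \lor p1) = F \land T = F
p6 \to (p3 \land (p6 \lor p1)) = T \to F = F
\lnot (p6 \to (p3 \land (p6 \lor p1))) = \lnot F = T
(p3 \oplus \lnot \lnot (((((p2 \oplus (p4 \to p6)) \to p2) \leftrightarrow (p3 \lor p2)) \leftrightarrow p6) \oplus p6)) \leftrightarrow \lnot (p6 \to (p3 \land (p6 \lor p1))) = F \leftrightarrow T = F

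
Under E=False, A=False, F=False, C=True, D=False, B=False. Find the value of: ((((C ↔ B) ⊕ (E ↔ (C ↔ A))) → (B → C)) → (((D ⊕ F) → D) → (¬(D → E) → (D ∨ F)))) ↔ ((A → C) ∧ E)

False

C ↔ B = True ↔ False = False
C ↔ A = True ↔ False = False
E ↔ (C ↔ A) = False ↔ False = True
(C ↔ B) ⊕ (E ↔ (C ↔ A)) = False ⊕ True = True
B → C = False → True = True
((C ↔ B) ⊕ (E ↔ (C ↔ A))) → (B → C) = True → True = True
D ⊕ F = False ⊕ False = False
(D ⊕ F) → D = False → False = True
D → E = False → False = True
¬(D → E) = ¬True = False
D ∨ F = False ∨ False = False
¬(D → E) → (D ∨ F) = False → False = True
((D ⊕ F) → D) → (¬(D → E) → (D ∨ F)) = True → True = True
(((C ↔ B) ⊕ (E ↔ (C ↔ A))) → (B → C)) → (((D ⊕ F) → D) → (¬(D → E) → (D ∨ F))) = True → True = True
A → C = False → True = True
(A → C) ∧ E = True ∧ False = False
((((C ↔ B) ⊕ (E ↔ (C ↔ A))) → (B → C)) → (((D ⊕ F) → D) → (¬(D → E) → (D ∨ F)))) ↔ ((A → C) ∧ E) = True ↔ False = False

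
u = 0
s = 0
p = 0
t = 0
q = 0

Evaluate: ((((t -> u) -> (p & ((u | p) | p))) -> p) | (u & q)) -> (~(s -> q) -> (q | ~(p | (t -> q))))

t -> u = 0 -> 0 = 1
u | p = 0 | 0 = 0
(u | p) | p = 0 | 0 = 0
p & ((u | p) | p) = 0 & 0 = 0
(t -> u) -> (p & ((u | p) | p)) = 1 -> 0 = 0
((t -> u) -> (p & ((u | p) | p))) -> p = 0 -> 0 = 1
u & q = 0 & 0 = 0
(((t -> u) -> (p & ((u | p) | p))) -> p) | (u & q) = 1 | 0 = 1
s -> q = 0 -> 0 = 1
~(s -> q) = ~1 = 0
t -> q = 0 -> 0 = 1
p | (t -> q) = 0 | 1 = 1
~(p | (t -> q)) = ~1 = 0
q | ~(p | (t -> q)) = 0 | 0 = 0
~(s -> q) -> (q | ~(p | (t -> q))) = 0 -> 0 = 1
((((t -> u) -> (p & ((u | p) | p))) -> p) | (u & q)) -> (~(s -> q) -> (q | ~(p | (t -> q)))) = 1 -> 1 = 1

1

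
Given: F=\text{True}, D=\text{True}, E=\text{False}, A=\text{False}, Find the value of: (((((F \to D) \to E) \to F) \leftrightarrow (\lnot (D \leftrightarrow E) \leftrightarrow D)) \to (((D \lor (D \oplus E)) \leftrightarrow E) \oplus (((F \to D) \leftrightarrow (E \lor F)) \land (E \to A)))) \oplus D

Substituting F=\text{True}, D=\text{True}, E=\text{False}, A=\text{False}:
F \to D = \text{True} \to \text{True} = \text{True}
(F \to D) \to E = \text{True} \to \text{False} = \text{False}
((F \to D) \to E) \to F = \text{False} \to \text{True} = \text{True}
D \leftrightarrow E = \text{True} \leftrightarrow \text{False} = \text{False}
\lnot (D \leftrightarrow E) = \lnot \text{False} = \text{True}
\lnot (D \leftrightarrow E) \leftrightarrow D = \text{True} \leftrightarrow \text{True} = \text{True}
(((F \to D) \to E) \to F) \leftrightarrow (\lnot (D \leftrightarrow E) \leftrightarrow D) = \text{True} \leftrightarrow \text{True} = \text{True}
D \oplus E = \text{True} \oplus \text{False} = \text{True}
D \lor (D \oplus E) = \text{True} \lor \text{True} = \text{True}
(D \lor (D \oplus E)) \leftrightarrow E = \text{True} \leftrightarrow \text{False} = \text{False}
F \to D = \text{True} \to \text{True} = \text{True}
E \lor F = \text{False} \lor \text{True} = \text{True}
(F \to D) \leftrightarrow (E \lor F) = \text{True} \leftrightarrow \text{True} = \text{True}
E \to A = \text{False} \to \text{False} = \text{True}
((F \to D) \leftrightarrow (E \lor F)) \land (E \to A) = \text{True} \land \text{True} = \text{True}
((D \lor (D \oplus E)) \leftrightarrow E) \oplus (((F \to D) \leftrightarrow (E \lor F)) \land (E \to A)) = \text{False} \oplus \text{True} = \text{True}
((((F \to D) \to E) \to F) \leftrightarrow (\lnot (D \leftrightarrow E) \leftrightarrow D)) \to (((D \lor (D \oplus E)) \leftrightarrow E) \oplus (((F \to D) \leftrightarrow (E \lor F)) \land (E \to A))) = \text{True} \to \text{True} = \text{True}
(((((F \to D) \to E) \to F) \leftrightarrow (\lnot (D \leftrightarrow E) \leftrightarrow D)) \to (((D \lor (D \oplus E)) \leftrightarrow E) \oplus (((F \to D) \leftrightarrow (E \lor F)) \land (E \to A)))) \oplus D = \text{True} \oplus \text{True} = \text{False}

\text{False}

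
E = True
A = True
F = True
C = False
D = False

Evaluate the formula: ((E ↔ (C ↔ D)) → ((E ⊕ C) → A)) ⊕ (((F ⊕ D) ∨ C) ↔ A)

Substituting E=True, A=True, F=True, C=False, D=False:
C ↔ D = False ↔ False = True
E ↔ (C ↔ D) = True ↔ True = True
E ⊕ C = True ⊕ False = True
(E ⊕ C) → A = True → True = True
(E ↔ (C ↔ D)) → ((E ⊕ C) → A) = True → True = True
F ⊕ D = True ⊕ False = True
(F ⊕ D) ∨ C = True ∨ False = True
((F ⊕ D) ∨ C) ↔ A = True ↔ True = True
((E ↔ (C ↔ D)) → ((E ⊕ C) → A)) ⊕ (((F ⊕ D) ∨ C) ↔ A) = True ⊕ True = False

False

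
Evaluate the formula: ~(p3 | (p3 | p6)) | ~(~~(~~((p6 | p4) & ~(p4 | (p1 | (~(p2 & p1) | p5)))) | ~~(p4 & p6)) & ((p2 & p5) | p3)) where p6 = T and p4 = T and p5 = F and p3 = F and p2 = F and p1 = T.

T

p3 | p6 = F | T = T
p3 | (p3 | p6) = F | T = T
~(p3 | (p3 | p6)) = ~T = F
p6 | p4 = T | T = T
p2 & p1 = F & T = F
~(p2 & p1) = ~F = T
~(p2 & p1) | p5 = T | F = T
p1 | (~(p2 & p1) | p5) = T | T = T
p4 | (p1 | (~(p2 & p1) | p5)) = T | T = T
~(p4 | (p1 | (~(p2 & p1) | p5))) = ~T = F
(p6 | p4) & ~(p4 | (p1 | (~(p2 & p1) | p5))) = T & F = F
~((p6 | p4) & ~(p4 | (p1 | (~(p2 & p1) | p5)))) = ~F = T
~~((p6 | p4) & ~(p4 | (p1 | (~(p2 & p1) | p5)))) = ~T = F
p4 & p6 = T & T = T
~(p4 & p6) = ~T = F
~~(p4 & p6) = ~F = T
~~((p6 | p4) & ~(p4 | (p1 | (~(p2 & p1) | p5)))) | ~~(p4 & p6) = F | T = T
~(~~((p6 | p4) & ~(p4 | (p1 | (~(p2 & p1) | p5)))) | ~~(p4 & p6)) = ~T = F
~~(~~((p6 | p4) & ~(p4 | (p1 | (~(p2 & p1) | p5)))) | ~~(p4 & p6)) = ~F = T
p2 & p5 = F & F = F
(p2 & p5) | p3 = F | F = F
~~(~~((p6 | p4) & ~(p4 | (p1 | (~(p2 & p1) | p5)))) | ~~(p4 & p6)) & ((p2 & p5) | p3) = T & F = F
~(~~(~~((p6 | p4) & ~(p4 | (p1 | (~(p2 & p1) | p5)))) | ~~(p4 & p6)) & ((p2 & p5) | p3)) = ~F = T
~(p3 | (p3 | p6)) | ~(~~(~~((p6 | p4) & ~(p4 | (p1 | (~(p2 & p1) | p5)))) | ~~(p4 & p6)) & ((p2 & p5) | p3)) = F | T = T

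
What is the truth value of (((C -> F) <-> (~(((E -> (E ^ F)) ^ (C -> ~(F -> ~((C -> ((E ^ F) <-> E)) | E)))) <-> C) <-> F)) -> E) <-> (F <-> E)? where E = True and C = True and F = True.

True

C -> F = True -> True = True
E ^ F = True ^ True = False
E -> (E ^ F) = True -> False = False
E ^ F = True ^ True = False
(E ^ F) <-> E = False <-> True = False
C -> ((E ^ F) <-> E) = True -> False = False
(C -> ((E ^ F) <-> E)) | E = False | True = True
~((C -> ((E ^ F) <-> E)) | E) = ~True = False
F -> ~((C -> ((E ^ F) <-> E)) | E) = True -> False = False
~(F -> ~((C -> ((E ^ F) <-> E)) | E)) = ~False = True
C -> ~(F -> ~((C -> ((E ^ F) <-> E)) | E)) = True -> True = True
(E -> (E ^ F)) ^ (C -> ~(F -> ~((C -> ((E ^ F) <-> E)) | E))) = False ^ True = True
((E -> (E ^ F)) ^ (C -> ~(F -> ~((C -> ((E ^ F) <-> E)) | E)))) <-> C = True <-> True = True
~(((E -> (E ^ F)) ^ (C -> ~(F -> ~((C -> ((E ^ F) <-> E)) | E)))) <-> C) = ~True = False
~(((E -> (E ^ F)) ^ (C -> ~(F -> ~((C -> ((E ^ F) <-> E)) | E)))) <-> C) <-> F = False <-> True = False
(C -> F) <-> (~(((E -> (E ^ F)) ^ (C -> ~(F -> ~((C -> ((E ^ F) <-> E)) | E)))) <-> C) <-> F) = True <-> False = False
((C -> F) <-> (~(((E -> (E ^ F)) ^ (C -> ~(F -> ~((C -> ((E ^ F) <-> E)) | E)))) <-> C) <-> F)) -> E = False -> True = True
F <-> E = True <-> True = True
(((C -> F) <-> (~(((E -> (E ^ F)) ^ (C -> ~(F -> ~((C -> ((E ^ F) <-> E)) | E)))) <-> C) <-> F)) -> E) <-> (F <-> E) = True <-> True = True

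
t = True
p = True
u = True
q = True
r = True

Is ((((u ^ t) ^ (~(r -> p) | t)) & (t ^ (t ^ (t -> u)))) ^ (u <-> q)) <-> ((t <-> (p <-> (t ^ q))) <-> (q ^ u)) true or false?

u ^ t = True ^ True = False
r -> p = True -> True = True
~(r -> p) = ~True = False
~(r -> p) | t = False | True = True
(u ^ t) ^ (~(r -> p) | t) = False ^ True = True
t -> u = True -> True = True
t ^ (t -> u) = True ^ True = False
t ^ (t ^ (t -> u)) = True ^ False = True
((u ^ t) ^ (~(r -> p) | t)) & (t ^ (t ^ (t -> u))) = True & True = True
u <-> q = True <-> True = True
(((u ^ t) ^ (~(r -> p) | t)) & (t ^ (t ^ (t -> u)))) ^ (u <-> q) = True ^ True = False
t ^ q = True ^ True = False
p <-> (t ^ q) = True <-> False = False
t <-> (p <-> (t ^ q)) = True <-> False = False
q ^ u = True ^ True = False
(t <-> (p <-> (t ^ q))) <-> (q ^ u) = False <-> False = True
((((u ^ t) ^ (~(r -> p) | t)) & (t ^ (t ^ (t -> u)))) ^ (u <-> q)) <-> ((t <-> (p <-> (t ^ q))) <-> (q ^ u)) = False <-> True = False

False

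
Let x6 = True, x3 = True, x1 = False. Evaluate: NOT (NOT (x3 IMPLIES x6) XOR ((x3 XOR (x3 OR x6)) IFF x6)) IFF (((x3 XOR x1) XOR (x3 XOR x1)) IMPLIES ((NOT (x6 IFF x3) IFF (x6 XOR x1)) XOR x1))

True

x3 IMPLIES x6 = True IMPLIES True = True
NOT (x3 IMPLIES x6) = NOT True = False
x3 OR x6 = True OR True = True
x3 XOR (x3 OR x6) = True XOR True = False
(x3 XOR (x3 OR x6)) IFF x6 = False IFF True = False
NOT (x3 IMPLIES x6) XOR ((x3 XOR (x3 OR x6)) IFF x6) = False XOR False = False
NOT (NOT (x3 IMPLIES x6) XOR ((x3 XOR (x3 OR x6)) IFF x6)) = NOT False = True
x3 XOR x1 = True XOR False = True
x3 XOR x1 = True XOR False = True
(x3 XOR x1) XOR (x3 XOR x1) = True XOR True = False
x6 IFF x3 = True IFF True = True
NOT (x6 IFF x3) = NOT True = False
x6 XOR x1 = True XOR False = True
NOT (x6 IFF x3) IFF (x6 XOR x1) = False IFF True = False
(NOT (x6 IFF x3) IFF (x6 XOR x1)) XOR x1 = False XOR False = False
((x3 XOR x1) XOR (x3 XOR x1)) IMPLIES ((NOT (x6 IFF x3) IFF (x6 XOR x1)) XOR x1) = False IMPLIES False = True
NOT (NOT (x3 IMPLIES x6) XOR ((x3 XOR (x3 OR x6)) IFF x6)) IFF (((x3 XOR x1) XOR (x3 XOR x1)) IMPLIES ((NOT (x6 IFF x3) IFF (x6 XOR x1)) XOR x1)) = True IFF True = True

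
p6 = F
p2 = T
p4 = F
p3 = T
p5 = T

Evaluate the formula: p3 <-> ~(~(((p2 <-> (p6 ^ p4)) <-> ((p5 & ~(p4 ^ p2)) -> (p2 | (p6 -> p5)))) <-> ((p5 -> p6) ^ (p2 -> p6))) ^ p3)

F

Substituting p6=F, p2=T, p4=F, p3=T, p5=T:
p6 ^ p4 = F ^ F = F
p2 <-> (p6 ^ p4) = T <-> F = F
p4 ^ p2 = F ^ T = T
~(p4 ^ p2) = ~T = F
p5 & ~(p4 ^ p2) = T & F = F
p6 -> p5 = F -> T = T
p2 | (p6 -> p5) = T | T = T
(p5 & ~(p4 ^ p2)) -> (p2 | (p6 -> p5)) = F -> T = T
(p2 <-> (p6 ^ p4)) <-> ((p5 & ~(p4 ^ p2)) -> (p2 | (p6 -> p5))) = F <-> T = F
p5 -> p6 = T -> F = F
p2 -> p6 = T -> F = F
(p5 -> p6) ^ (p2 -> p6) = F ^ F = F
((p2 <-> (p6 ^ p4)) <-> ((p5 & ~(p4 ^ p2)) -> (p2 | (p6 -> p5)))) <-> ((p5 -> p6) ^ (p2 -> p6)) = F <-> F = T
~(((p2 <-> (p6 ^ p4)) <-> ((p5 & ~(p4 ^ p2)) -> (p2 | (p6 -> p5)))) <-> ((p5 -> p6) ^ (p2 -> p6))) = ~T = F
~(((p2 <-> (p6 ^ p4)) <-> ((p5 & ~(p4 ^ p2)) -> (p2 | (p6 -> p5)))) <-> ((p5 -> p6) ^ (p2 -> p6))) ^ p3 = F ^ T = T
~(~(((p2 <-> (p6 ^ p4)) <-> ((p5 & ~(p4 ^ p2)) -> (p2 | (p6 -> p5)))) <-> ((p5 -> p6) ^ (p2 -> p6))) ^ p3) = ~T = F
p3 <-> ~(~(((p2 <-> (p6 ^ p4)) <-> ((p5 & ~(p4 ^ p2)) -> (p2 | (p6 -> p5)))) <-> ((p5 -> p6) ^ (p2 -> p6))) ^ p3) = T <-> F = F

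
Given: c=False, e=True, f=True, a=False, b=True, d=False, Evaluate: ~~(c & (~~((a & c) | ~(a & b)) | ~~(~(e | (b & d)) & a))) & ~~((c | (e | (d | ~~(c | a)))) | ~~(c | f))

False

Substituting c=False, e=True, f=True, a=False, b=True, d=False:
a & c = False & False = False
a & b = False & True = False
~(a & b) = ~False = True
(a & c) | ~(a & b) = False | True = True
~((a & c) | ~(a & b)) = ~True = False
~~((a & c) | ~(a & b)) = ~False = True
b & d = True & False = False
e | (b & d) = True | False = True
~(e | (b & d)) = ~True = False
~(e | (b & d)) & a = False & False = False
~(~(e | (b & d)) & a) = ~False = True
~~(~(e | (b & d)) & a) = ~True = False
~~((a & c) | ~(a & b)) | ~~(~(e | (b & d)) & a) = True | False = True
c & (~~((a & c) | ~(a & b)) | ~~(~(e | (b & d)) & a)) = False & True = False
~(c & (~~((a & c) | ~(a & b)) | ~~(~(e | (b & d)) & a))) = ~False = True
~~(c & (~~((a & c) | ~(a & b)) | ~~(~(e | (b & d)) & a))) = ~True = False
c | a = False | False = False
~(c | a) = ~False = True
~~(c | a) = ~True = False
d | ~~(c | a) = False | False = False
e | (d | ~~(c | a)) = True | False = True
c | (e | (d | ~~(c | a))) = False | True = True
c | f = False | True = True
~(c | f) = ~True = False
~~(c | f) = ~False = True
(c | (e | (d | ~~(c | a)))) | ~~(c | f) = True | True = True
~((c | (e | (d | ~~(c | a)))) | ~~(c | f)) = ~True = False
~~((c | (e | (d | ~~(c | a)))) | ~~(c | f)) = ~False = True
~~(c & (~~((a & c) | ~(a & b)) | ~~(~(e | (b & d)) & a))) & ~~((c | (e | (d | ~~(c | a)))) | ~~(c | f)) = False & True = False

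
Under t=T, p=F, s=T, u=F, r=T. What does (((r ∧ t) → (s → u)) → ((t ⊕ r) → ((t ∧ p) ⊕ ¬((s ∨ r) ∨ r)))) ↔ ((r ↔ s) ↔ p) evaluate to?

Substituting t=T, p=F, s=T, u=F, r=T:
r ∧ t = T ∧ T = T
s → u = T → F = F
(r ∧ t) → (s → u) = T → F = F
t ⊕ r = T ⊕ T = F
t ∧ p = T ∧ F = F
s ∨ r = T ∨ T = T
(s ∨ r) ∨ r = T ∨ T = T
¬((s ∨ r) ∨ r) = ¬T = F
(t ∧ p) ⊕ ¬((s ∨ r) ∨ r) = F ⊕ F = F
(t ⊕ r) → ((t ∧ p) ⊕ ¬((s ∨ r) ∨ r)) = F → F = T
((r ∧ t) → (s → u)) → ((t ⊕ r) → ((t ∧ p) ⊕ ¬((s ∨ r) ∨ r))) = F → T = T
r ↔ s = T ↔ T = T
(r ↔ s) ↔ p = T ↔ F = F
(((r ∧ t) → (s → u)) → ((t ⊕ r) → ((t ∧ p) ⊕ ¬((s ∨ r) ∨ r)))) ↔ ((r ↔ s) ↔ p) = T ↔ F = F

F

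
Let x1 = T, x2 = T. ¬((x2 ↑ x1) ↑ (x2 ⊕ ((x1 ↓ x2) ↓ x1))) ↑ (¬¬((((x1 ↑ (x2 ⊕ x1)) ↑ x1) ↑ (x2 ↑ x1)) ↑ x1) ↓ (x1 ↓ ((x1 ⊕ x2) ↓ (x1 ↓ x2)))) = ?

Substituting x1=T, x2=T:
x2 ↑ x1 = T ↑ T = F
x1 ↓ x2 = T ↓ T = F
(x1 ↓ x2) ↓ x1 = F ↓ T = F
x2 ⊕ ((x1 ↓ x2) ↓ x1) = T ⊕ F = T
(x2 ↑ x1) ↑ (x2 ⊕ ((x1 ↓ x2) ↓ x1)) = F ↑ T = T
¬((x2 ↑ x1) ↑ (x2 ⊕ ((x1 ↓ x2) ↓ x1))) = ¬T = F
x2 ⊕ x1 = T ⊕ T = F
x1 ↑ (x2 ⊕ x1) = T ↑ F = T
(x1 ↑ (x2 ⊕ x1)) ↑ x1 = T ↑ T = F
x2 ↑ x1 = T ↑ T = F
((x1 ↑ (x2 ⊕ x1)) ↑ x1) ↑ (x2 ↑ x1) = F ↑ F = T
(((x1 ↑ (x2 ⊕ x1)) ↑ x1) ↑ (x2 ↑ x1)) ↑ x1 = T ↑ T = F
¬((((x1 ↑ (x2 ⊕ x1)) ↑ x1) ↑ (x2 ↑ x1)) ↑ x1) = ¬F = T
¬¬((((x1 ↑ (x2 ⊕ x1)) ↑ x1) ↑ (x2 ↑ x1)) ↑ x1) = ¬T = F
x1 ⊕ x2 = T ⊕ T = F
x1 ↓ x2 = T ↓ T = F
(x1 ⊕ x2) ↓ (x1 ↓ x2) = F ↓ F = T
x1 ↓ ((x1 ⊕ x2) ↓ (x1 ↓ x2)) = T ↓ T = F
¬¬((((x1 ↑ (x2 ⊕ x1)) ↑ x1) ↑ (x2 ↑ x1)) ↑ x1) ↓ (x1 ↓ ((x1 ⊕ x2) ↓ (x1 ↓ x2))) = F ↓ F = T
¬((x2 ↑ x1) ↑ (x2 ⊕ ((x1 ↓ x2) ↓ x1))) ↑ (¬¬((((x1 ↑ (x2 ⊕ x1)) ↑ x1) ↑ (x2 ↑ x1)) ↑ x1) ↓ (x1 ↓ ((x1 ⊕ x2) ↓ (x1 ↓ x2)))) = F ↑ T = T

T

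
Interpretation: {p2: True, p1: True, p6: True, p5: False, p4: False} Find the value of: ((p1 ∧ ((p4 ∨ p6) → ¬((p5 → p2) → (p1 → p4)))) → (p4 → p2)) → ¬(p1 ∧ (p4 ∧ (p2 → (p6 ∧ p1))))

Substituting p2=True, p1=True, p6=True, p5=False, p4=False:
p4 ∨ p6 = False ∨ True = True
p5 → p2 = False → True = True
p1 → p4 = True → False = False
(p5 → p2) → (p1 → p4) = True → False = False
¬((p5 → p2) → (p1 → p4)) = ¬False = True
(p4 ∨ p6) → ¬((p5 → p2) → (p1 → p4)) = True → True = True
p1 ∧ ((p4 ∨ p6) → ¬((p5 → p2) → (p1 → p4))) = True ∧ True = True
p4 → p2 = False → True = True
(p1 ∧ ((p4 ∨ p6) → ¬((p5 → p2) → (p1 → p4)))) → (p4 → p2) = True → True = True
p6 ∧ p1 = True ∧ True = True
p2 → (p6 ∧ p1) = True → True = True
p4 ∧ (p2 → (p6 ∧ p1)) = False ∧ True = False
p1 ∧ (p4 ∧ (p2 → (p6 ∧ p1))) = True ∧ False = False
¬(p1 ∧ (p4 ∧ (p2 → (p6 ∧ p1)))) = ¬False = True
((p1 ∧ ((p4 ∨ p6) → ¬((p5 → p2) → (p1 → p4)))) → (p4 → p2)) → ¬(p1 ∧ (p4 ∧ (p2 → (p6 ∧ p1)))) = True → True = True

True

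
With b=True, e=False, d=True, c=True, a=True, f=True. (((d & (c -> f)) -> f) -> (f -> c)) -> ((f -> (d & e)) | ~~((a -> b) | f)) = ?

True

Substituting b=True, e=False, d=True, c=True, a=True, f=True:
c -> f = True -> True = True
d & (c -> f) = True & True = True
(d & (c -> f)) -> f = True -> True = True
f -> c = True -> True = True
((d & (c -> f)) -> f) -> (f -> c) = True -> True = True
d & e = True & False = False
f -> (d & e) = True -> False = False
a -> b = True -> True = True
(a -> b) | f = True | True = True
~((a -> b) | f) = ~True = False
~~((a -> b) | f) = ~False = True
(f -> (d & e)) | ~~((a -> b) | f) = False | True = True
(((d & (c -> f)) -> f) -> (f -> c)) -> ((f -> (d & e)) | ~~((a -> b) | f)) = True -> True = True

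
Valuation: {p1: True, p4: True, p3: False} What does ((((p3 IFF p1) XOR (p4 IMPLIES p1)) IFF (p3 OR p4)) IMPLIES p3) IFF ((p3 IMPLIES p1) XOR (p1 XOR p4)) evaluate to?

p3 IFF p1 = False IFF True = False
p4 IMPLIES p1 = True IMPLIES True = True
(p3 IFF p1) XOR (p4 IMPLIES p1) = False XOR True = True
p3 OR p4 = False OR True = True
((p3 IFF p1) XOR (p4 IMPLIES p1)) IFF (p3 OR p4) = True IFF True = True
(((p3 IFF p1) XOR (p4 IMPLIES p1)) IFF (p3 OR p4)) IMPLIES p3 = True IMPLIES False = False
p3 IMPLIES p1 = False IMPLIES True = True
p1 XOR p4 = True XOR True = False
(p3 IMPLIES p1) XOR (p1 XOR p4) = True XOR False = True
((((p3 IFF p1) XOR (p4 IMPLIES p1)) IFF (p3 OR p4)) IMPLIES p3) IFF ((p3 IMPLIES p1) XOR (p1 XOR p4)) = False IFF True = False

False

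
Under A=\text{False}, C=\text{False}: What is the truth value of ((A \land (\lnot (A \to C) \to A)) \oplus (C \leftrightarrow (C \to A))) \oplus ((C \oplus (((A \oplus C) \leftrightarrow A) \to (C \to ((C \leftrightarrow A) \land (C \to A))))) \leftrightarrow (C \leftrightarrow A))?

Substituting A=\text{False}, C=\text{False}:
A \to C = \text{False} \to \text{False} = \text{True}
\lnot (A \to C) = \lnot \text{True} = \text{False}
\lnot (A \to C) \to A = \text{False} \to \text{False} = \text{True}
A \land (\lnot (A \to C) \to A) = \text{False} \land \text{True} = \text{False}
C \to A = \text{False} \to \text{False} = \text{True}
C \leftrightarrow (C \to A) = \text{False} \leftrightarrow \text{True} = \text{False}
(A \land (\lnot (A \to C) \to A)) \oplus (C \leftrightarrow (C \to A)) = \text{False} \oplus \text{False} = \text{False}
A \oplus C = \text{False} \oplus \text{False} = \text{False}
(A \oplus C) \leftrightarrow A = \text{False} \leftrightarrow \text{False} = \text{True}
C \leftrightarrow A = \text{False} \leftrightarrow \text{False} = \text{True}
C \to A = \text{False} \to \text{False} = \text{True}
(C \leftrightarrow A) \land (C \to A) = \text{True} \land \text{True} = \text{True}
C \to ((C \leftrightarrow A) \land (C \to A)) = \text{False} \to \text{True} = \text{True}
((A \oplus C) \leftrightarrow A) \to (C \to ((C \leftrightarrow A) \land (C \to A))) = \text{True} \to \text{True} = \text{True}
C \oplus (((A \oplus C) \leftrightarrow A) \to (C \to ((C \leftrightarrow A) \land (C \to A)))) = \text{False} \oplus \text{True} = \text{True}
C \leftrightarrow A = \text{False} \leftrightarrow \text{False} = \text{True}
(C \oplus (((A \oplus C) \leftrightarrow A) \to (C \to ((C \leftrightarrow A) \land (C \to A))))) \leftrightarrow (C \leftrightarrow A) = \text{True} \leftrightarrow \text{True} = \text{True}
((A \land (\lnot (A \to C) \to A)) \oplus (C \leftrightarrow (C \to A))) \oplus ((C \oplus (((A \oplus C) \leftrightarrow A) \to (C \to ((C \leftrightarrow A) \land (C \to A))))) \leftrightarrow (C \leftrightarrow A)) = \text{False} \oplus \text{True} = \text{True}

\text{True}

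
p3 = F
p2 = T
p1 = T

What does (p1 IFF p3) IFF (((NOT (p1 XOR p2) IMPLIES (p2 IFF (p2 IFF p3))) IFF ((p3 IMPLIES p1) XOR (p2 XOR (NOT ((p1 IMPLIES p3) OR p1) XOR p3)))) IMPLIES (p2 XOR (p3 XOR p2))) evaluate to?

T

Substituting p3=F, p2=T, p1=T:
p1 IFF p3 = T IFF F = F
p1 XOR p2 = T XOR T = F
NOT (p1 XOR p2) = NOT F = T
p2 IFF p3 = T IFF F = F
p2 IFF (p2 IFF p3) = T IFF F = F
NOT (p1 XOR p2) IMPLIES (p2 IFF (p2 IFF p3)) = T IMPLIES F = F
p3 IMPLIES p1 = F IMPLIES T = T
p1 IMPLIES p3 = T IMPLIES F = F
(p1 IMPLIES p3) OR p1 = F OR T = T
NOT ((p1 IMPLIES p3) OR p1) = NOT T = F
NOT ((p1 IMPLIES p3) OR p1) XOR p3 = F XOR F = F
p2 XOR (NOT ((p1 IMPLIES p3) OR p1) XOR p3) = T XOR F = T
(p3 IMPLIES p1) XOR (p2 XOR (NOT ((p1 IMPLIES p3) OR p1) XOR p3)) = T XOR T = F
(NOT (p1 XOR p2) IMPLIES (p2 IFF (p2 IFF p3))) IFF ((p3 IMPLIES p1) XOR (p2 XOR (NOT ((p1 IMPLIES p3) OR p1) XOR p3))) = F IFF F = T
p3 XOR p2 = F XOR T = T
p2 XOR (p3 XOR p2) = T XOR T = F
((NOT (p1 XOR p2) IMPLIES (p2 IFF (p2 IFF p3))) IFF ((p3 IMPLIES p1) XOR (p2 XOR (NOT ((p1 IMPLIES p3) OR p1) XOR p3)))) IMPLIES (p2 XOR (p3 XOR p2)) = T IMPLIES F = F
(p1 IFF p3) IFF (((NOT (p1 XOR p2) IMPLIES (p2 IFF (p2 IFF p3))) IFF ((p3 IMPLIES p1) XOR (p2 XOR (NOT ((p1 IMPLIES p3) OR p1) XOR p3)))) IMPLIES (p2 XOR (p3 XOR p2))) = F IFF F = T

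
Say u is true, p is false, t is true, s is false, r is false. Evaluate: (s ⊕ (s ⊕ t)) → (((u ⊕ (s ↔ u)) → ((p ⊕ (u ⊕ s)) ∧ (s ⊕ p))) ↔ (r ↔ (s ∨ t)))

s ⊕ t = False ⊕ True = True
s ⊕ (s ⊕ t) = False ⊕ True = True
s ↔ u = False ↔ True = False
u ⊕ (s ↔ u) = True ⊕ False = True
u ⊕ s = True ⊕ False = True
p ⊕ (u ⊕ s) = False ⊕ True = True
s ⊕ p = False ⊕ False = False
(p ⊕ (u ⊕ s)) ∧ (s ⊕ p) = True ∧ False = False
(u ⊕ (s ↔ u)) → ((p ⊕ (u ⊕ s)) ∧ (s ⊕ p)) = True → False = False
s ∨ t = False ∨ True = True
r ↔ (s ∨ t) = False ↔ True = False
((u ⊕ (s ↔ u)) → ((p ⊕ (u ⊕ s)) ∧ (s ⊕ p))) ↔ (r ↔ (s ∨ t)) = False ↔ False = True
(s ⊕ (s ⊕ t)) → (((u ⊕ (s ↔ u)) → ((p ⊕ (u ⊕ s)) ∧ (s ⊕ p))) ↔ (r ↔ (s ∨ t))) = True → True = True

True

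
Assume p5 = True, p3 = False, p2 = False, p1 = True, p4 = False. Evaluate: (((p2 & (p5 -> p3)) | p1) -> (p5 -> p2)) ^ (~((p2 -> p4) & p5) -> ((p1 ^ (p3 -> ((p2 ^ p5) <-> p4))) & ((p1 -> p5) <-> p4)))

Substituting p5=True, p3=False, p2=False, p1=True, p4=False:
p5 -> p3 = True -> False = False
p2 & (p5 -> p3) = False & False = False
(p2 & (p5 -> p3)) | p1 = False | True = True
p5 -> p2 = True -> False = False
((p2 & (p5 -> p3)) | p1) -> (p5 -> p2) = True -> False = False
p2 -> p4 = False -> False = True
(p2 -> p4) & p5 = True & True = True
~((p2 -> p4) & p5) = ~True = False
p2 ^ p5 = False ^ True = True
(p2 ^ p5) <-> p4 = True <-> False = False
p3 -> ((p2 ^ p5) <-> p4) = False -> False = True
p1 ^ (p3 -> ((p2 ^ p5) <-> p4)) = True ^ True = False
p1 -> p5 = True -> True = True
(p1 -> p5) <-> p4 = True <-> False = False
(p1 ^ (p3 -> ((p2 ^ p5) <-> p4))) & ((p1 -> p5) <-> p4) = False & False = False
~((p2 -> p4) & p5) -> ((p1 ^ (p3 -> ((p2 ^ p5) <-> p4))) & ((p1 -> p5) <-> p4)) = False -> False = True
(((p2 & (p5 -> p3)) | p1) -> (p5 -> p2)) ^ (~((p2 -> p4) & p5) -> ((p1 ^ (p3 -> ((p2 ^ p5) <-> p4))) & ((p1 -> p5) <-> p4))) = False ^ True = True

True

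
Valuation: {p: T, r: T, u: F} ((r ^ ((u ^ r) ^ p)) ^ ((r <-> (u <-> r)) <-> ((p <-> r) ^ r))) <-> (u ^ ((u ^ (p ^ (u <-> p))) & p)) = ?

F

u ^ r = F ^ T = T
(u ^ r) ^ p = T ^ T = F
r ^ ((u ^ r) ^ p) = T ^ F = T
u <-> r = F <-> T = F
r <-> (u <-> r) = T <-> F = F
p <-> r = T <-> T = T
(p <-> r) ^ r = T ^ T = F
(r <-> (u <-> r)) <-> ((p <-> r) ^ r) = F <-> F = T
(r ^ ((u ^ r) ^ p)) ^ ((r <-> (u <-> r)) <-> ((p <-> r) ^ r)) = T ^ T = F
u <-> p = F <-> T = F
p ^ (u <-> p) = T ^ F = T
u ^ (p ^ (u <-> p)) = F ^ T = T
(u ^ (p ^ (u <-> p))) & p = T & T = T
u ^ ((u ^ (p ^ (u <-> p))) & p) = F ^ T = T
((r ^ ((u ^ r) ^ p)) ^ ((r <-> (u <-> r)) <-> ((p <-> r) ^ r))) <-> (u ^ ((u ^ (p ^ (u <-> p))) & p)) = F <-> T = F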